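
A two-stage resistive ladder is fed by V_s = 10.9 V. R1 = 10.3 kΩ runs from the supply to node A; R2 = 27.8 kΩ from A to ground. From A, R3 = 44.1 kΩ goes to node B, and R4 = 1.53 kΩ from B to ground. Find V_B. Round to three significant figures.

V_B ≈ 0.229 V

Node A sees R2 in parallel with the series input of stage 2, R3 + R4 = 45.63 kΩ.
R2 ‖ (R3+R4) = 17.28 kΩ.
First divider: V_A = V_s · 17.28/(10.3 + 17.28) = 6.829 V.
Stage 2 is unloaded, so V_B = V_A · R4/(R3+R4) = 6.829 × 1.53/45.63 = 0.2290 V.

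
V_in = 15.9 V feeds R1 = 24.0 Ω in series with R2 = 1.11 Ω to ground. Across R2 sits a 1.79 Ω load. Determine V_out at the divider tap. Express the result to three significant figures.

V_out ≈ 0.441 V

First combine the lower leg with the load: R2 ‖ R_L = 0.6851 Ω.
Voltage divider with the loaded lower leg: V_out = 15.9 × 0.6851/(24.0 + 0.6851) = 15.9 × 0.02776 = 0.4413 V.
(Unloaded it would be 0.703 V; the load pulls it down.)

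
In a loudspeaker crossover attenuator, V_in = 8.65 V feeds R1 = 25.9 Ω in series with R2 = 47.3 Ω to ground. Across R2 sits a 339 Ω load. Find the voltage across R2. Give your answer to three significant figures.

First combine the lower leg with the load: R2 ‖ R_L = 41.51 Ω.
Voltage divider with the loaded lower leg: V_out = 8.65 × 41.51/(25.9 + 41.51) = 8.65 × 0.6158 = 5.326 V.

V_out ≈ 5.33 V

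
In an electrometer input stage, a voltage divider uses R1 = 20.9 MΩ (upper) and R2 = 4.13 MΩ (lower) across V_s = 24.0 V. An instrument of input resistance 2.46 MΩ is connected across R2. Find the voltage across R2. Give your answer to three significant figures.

First combine the lower leg with the load: R2 ‖ R_L = 1.542 MΩ.
Voltage divider with the loaded lower leg: V_out = 24.0 × 1.542/(20.9 + 1.542) = 24.0 × 0.06870 = 1.649 V.
(Unloaded it would be 3.96 V; the load pulls it down.)

V_out ≈ 1.65 V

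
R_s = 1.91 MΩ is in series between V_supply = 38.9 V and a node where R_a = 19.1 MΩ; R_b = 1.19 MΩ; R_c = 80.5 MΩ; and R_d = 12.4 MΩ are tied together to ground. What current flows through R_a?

Equivalent of the parallel group: R_p = 1.014 MΩ.
V_A by voltage divider: V_A = 38.9 × 1.014/(1.91 + 1.014) = 13.49 V.
I(R_a) = V_A / R_a = 13.49/19.1 = 0.7065 µA.
(Equivalently: I_total = 13.30 µA, then current-divider fraction G_k/ΣG = 0.05311.)

I ≈ 0.706 µA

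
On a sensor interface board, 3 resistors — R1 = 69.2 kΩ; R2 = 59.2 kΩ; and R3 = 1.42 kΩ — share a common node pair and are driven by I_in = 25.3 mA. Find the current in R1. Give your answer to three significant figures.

ΣG = 1/69.2 + 1/59.2 + 1/1.42 = 0.7356.
Current divider: I(R1) = I_in · G_k/ΣG = 25.3 × (0.01445/0.7356) = 25.3 × 0.01965 = 0.4970 mA.

I ≈ 0.497 mA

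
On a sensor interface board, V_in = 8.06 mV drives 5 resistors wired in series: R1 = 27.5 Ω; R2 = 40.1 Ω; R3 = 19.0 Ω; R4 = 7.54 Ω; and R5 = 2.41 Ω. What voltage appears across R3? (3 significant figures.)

V ≈ 1.59 mV

ΣR = 27.5 + 40.1 + 19.0 + 7.54 + 2.41 = 96.55 Ω.
By the voltage-divider rule, V = 8.06 × 19.00/96.55 = 1.586 mV.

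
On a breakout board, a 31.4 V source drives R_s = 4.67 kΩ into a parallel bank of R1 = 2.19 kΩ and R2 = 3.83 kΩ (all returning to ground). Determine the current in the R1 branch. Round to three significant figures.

I ≈ 3.29 mA

Parallel bank: R_p = 1/(1/2.19 + 1/3.83) = 1.393 kΩ.
Node voltage V_A = V_s · R_p/(R_s + R_p) = 31.4 × 0.2298 = 7.216 V.
I(R1) = V_A / R1 = 7.216/2.19 = 3.295 mA.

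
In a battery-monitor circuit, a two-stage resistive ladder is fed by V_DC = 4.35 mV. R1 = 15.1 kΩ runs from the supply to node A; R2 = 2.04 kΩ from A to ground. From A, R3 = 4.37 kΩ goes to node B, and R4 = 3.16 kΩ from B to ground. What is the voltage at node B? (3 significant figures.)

V_B ≈ 0.175 mV

Looking into the second stage from A: R3 + R4 = 7.530 kΩ appears in parallel with R2.
Effective lower resistance at A: R2 ‖ 7.530 = 1.605 kΩ.
First divider: V_A = V_DC · 1.605/(15.1 + 1.605) = 0.4180 mV.
V_B = V_A × 0.4197 = 0.1754 mV.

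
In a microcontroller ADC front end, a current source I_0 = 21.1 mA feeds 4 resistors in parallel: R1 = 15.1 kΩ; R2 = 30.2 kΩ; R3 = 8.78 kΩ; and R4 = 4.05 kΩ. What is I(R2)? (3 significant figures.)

Conductances: ΣG = 1/15.1 + 1/30.2 + 1/8.78 + 1/4.05 = 0.4601 (1/kΩ).
By the current-divider rule, I = I_0 · G_k/ΣG = 21.1 × 0.07196 = 1.518 mA.

I ≈ 1.52 mA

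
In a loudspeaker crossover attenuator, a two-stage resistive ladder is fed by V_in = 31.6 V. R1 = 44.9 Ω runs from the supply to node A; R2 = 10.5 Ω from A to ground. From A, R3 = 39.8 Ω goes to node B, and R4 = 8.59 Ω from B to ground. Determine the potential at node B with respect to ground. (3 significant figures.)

V_B ≈ 0.904 V

Node A sees R2 in parallel with the series input of stage 2, R3 + R4 = 48.39 Ω.
R2 ‖ (R3+R4) = 8.628 Ω.
V_A = 31.6 × 8.628/(44.9 + 8.628) = 5.093 V.
Then the unloaded second divider: V_B = V_A × R4/(R3+R4) = 5.093 × 0.1775 = 0.9042 V.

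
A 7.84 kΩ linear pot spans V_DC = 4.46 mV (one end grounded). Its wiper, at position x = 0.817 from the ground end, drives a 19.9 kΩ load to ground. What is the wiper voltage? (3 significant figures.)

Split the track: R_lower = x·R_p = 6.405 kΩ, R_upper = (1−x)·R_p = 1.435 kΩ.
(x·R_p) ‖ R_L = 4.846 kΩ.
Loaded-divider output: V_out = 4.46 × 0.7716 = 3.441 mV.
(Unloaded: V_out = x·V_DC = 3.64 mV.)

V_out ≈ 3.44 mV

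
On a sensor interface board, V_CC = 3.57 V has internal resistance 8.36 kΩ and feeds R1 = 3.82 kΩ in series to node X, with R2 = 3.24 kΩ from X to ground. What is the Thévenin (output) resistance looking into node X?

R1' = 8.36 + 3.82 = 12.18 kΩ (source resistance + R1).
Looking into X with the source shorted: R_th = R1'·R2/(R1'+R2) = 12.18 × 3.24/15.42 = 2.559 kΩ.

R_th ≈ 2.56 kΩ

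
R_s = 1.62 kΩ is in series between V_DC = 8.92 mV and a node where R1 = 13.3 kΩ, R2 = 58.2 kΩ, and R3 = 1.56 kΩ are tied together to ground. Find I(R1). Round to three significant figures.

Combine the parallel branches: R_p = (1/13.3 + 1/58.2 + 1/1.56)⁻¹ = 1.364 kΩ.
V_A = 8.92 × 1.364/2.984 = 4.077 mV.
Branch current I = V_A/R1 = 4.077/13.3 = 0.3065 µA.

I ≈ 0.307 µA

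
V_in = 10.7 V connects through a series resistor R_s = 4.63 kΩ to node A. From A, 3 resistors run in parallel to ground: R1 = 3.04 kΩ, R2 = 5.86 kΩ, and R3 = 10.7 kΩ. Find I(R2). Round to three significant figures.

I ≈ 0.487 mA

Equivalent of the parallel group: R_p = 1.686 kΩ.
V_A = 10.7 × 1.686/6.316 = 2.857 V.
I(R2) = V_A / R2 = 2.857/5.86 = 0.4875 mA.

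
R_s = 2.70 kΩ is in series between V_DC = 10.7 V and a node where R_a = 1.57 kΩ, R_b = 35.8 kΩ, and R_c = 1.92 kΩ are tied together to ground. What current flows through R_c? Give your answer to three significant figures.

I ≈ 1.33 mA

Combine the parallel branches: R_p = (1/1.57 + 1/35.8 + 1/1.92)⁻¹ = 0.8434 kΩ.
V_A = 10.7 × 0.8434/3.543 = 2.547 V.
Branch current I = V_A/R_c = 2.547/1.92 = 1.326 mA.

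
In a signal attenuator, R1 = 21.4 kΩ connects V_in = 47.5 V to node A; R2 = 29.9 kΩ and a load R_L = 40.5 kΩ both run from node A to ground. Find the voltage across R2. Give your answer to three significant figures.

V_out ≈ 21.2 V

First combine the lower leg with the load: R2 ‖ R_L = 17.20 kΩ.
Voltage divider with the loaded lower leg: V_out = 47.5 × 17.20/(21.4 + 17.20) = 47.5 × 0.4456 = 21.17 V.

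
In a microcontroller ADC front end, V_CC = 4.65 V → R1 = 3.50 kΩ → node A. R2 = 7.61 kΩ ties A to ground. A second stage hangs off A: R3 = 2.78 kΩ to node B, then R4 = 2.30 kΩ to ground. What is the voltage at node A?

V_A ≈ 2.16 V

The second stage (R3 + R4 = 5.080 kΩ) loads node A in parallel with R2.
Effective lower resistance at A: R2 ‖ 5.080 = 3.046 kΩ.
First divider: V_A = V_CC · 3.046/(3.50 + 3.046) = 2.164 V.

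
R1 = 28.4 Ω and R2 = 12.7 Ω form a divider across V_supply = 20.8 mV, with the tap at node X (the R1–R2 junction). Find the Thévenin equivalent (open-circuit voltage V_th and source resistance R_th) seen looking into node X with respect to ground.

Open-circuit (no load on X): V_th = V_supply · R2/(R1 + R2) = 20.8 × 12.7/(28.40 + 12.7) = 6.427 mV.
Zeroing V_supply shorts the top of R1 to ground, so R_th = R1 ‖ R2 = 8.776 Ω.

V_th ≈ 6.43 mV, R_th ≈ 8.78 Ω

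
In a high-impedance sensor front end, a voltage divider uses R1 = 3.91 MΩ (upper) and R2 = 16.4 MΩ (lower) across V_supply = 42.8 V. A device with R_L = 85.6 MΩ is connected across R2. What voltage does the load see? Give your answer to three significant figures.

First combine the lower leg with the load: R2 ‖ R_L = 13.76 MΩ.
Then V_out = V_supply · R2'/(R1 + R2') = 42.8 × 13.76/17.67 = 33.33 V.

V_out ≈ 33.3 V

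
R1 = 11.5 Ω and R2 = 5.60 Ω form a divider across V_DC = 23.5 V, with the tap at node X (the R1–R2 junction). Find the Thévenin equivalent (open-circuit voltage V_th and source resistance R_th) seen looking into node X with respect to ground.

Open-circuit (no load on X): V_th = V_DC · R2/(R1 + R2) = 23.5 × 5.60/(11.50 + 5.60) = 7.696 V.
With V_DC suppressed (replaced by a short), R_th = R1 ‖ R2 = (11.50 × 5.60)/(11.50 + 5.60) = 3.766 Ω.

V_th ≈ 7.70 V, R_th ≈ 3.77 Ω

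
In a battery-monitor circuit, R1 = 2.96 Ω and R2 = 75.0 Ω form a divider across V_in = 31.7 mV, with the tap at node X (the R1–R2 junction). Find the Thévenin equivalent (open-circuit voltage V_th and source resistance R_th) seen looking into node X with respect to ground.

With X open, the divider is unloaded: V_th = 31.7 × 75.0/77.96 = 30.50 mV.
Looking into X with the source shorted: R_th = R1·R2/(R1+R2) = 2.960 × 75.0/77.96 = 2.848 Ω.

V_th ≈ 30.5 mV, R_th ≈ 2.85 Ω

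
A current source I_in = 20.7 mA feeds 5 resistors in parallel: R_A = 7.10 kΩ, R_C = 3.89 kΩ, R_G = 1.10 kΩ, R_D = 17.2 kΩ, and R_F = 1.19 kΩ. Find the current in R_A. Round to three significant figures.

ΣG = 1/7.10 + 1/3.89 + 1/1.10 + 1/17.2 + 1/1.19 = 2.205.
By the current-divider rule, I = I_in · G_k/ΣG = 20.7 × 0.06386 = 1.322 mA.

I ≈ 1.32 mA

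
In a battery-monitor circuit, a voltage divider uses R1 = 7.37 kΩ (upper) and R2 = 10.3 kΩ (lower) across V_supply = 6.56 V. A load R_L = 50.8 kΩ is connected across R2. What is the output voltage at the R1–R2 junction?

R2 ‖ R_L = (10.3 × 50.8)/(10.3 + 50.8) = 8.564 kΩ.
Voltage divider with the loaded lower leg: V_out = 6.56 × 8.564/(7.37 + 8.564) = 6.56 × 0.5375 = 3.526 V.
(Unloaded it would be 3.82 V; the load pulls it down.)

V_out ≈ 3.53 V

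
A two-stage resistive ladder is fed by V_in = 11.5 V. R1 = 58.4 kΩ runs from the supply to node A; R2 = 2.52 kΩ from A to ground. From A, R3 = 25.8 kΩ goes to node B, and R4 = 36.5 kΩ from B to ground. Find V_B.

V_B ≈ 0.268 V

Looking into the second stage from A: R3 + R4 = 62.30 kΩ appears in parallel with R2.
R2 ‖ (R3+R4) = 2.422 kΩ.
First divider: V_A = V_in · 2.422/(58.4 + 2.422) = 0.4579 V.
Then the unloaded second divider: V_B = V_A × R4/(R3+R4) = 0.4579 × 0.5859 = 0.2683 V.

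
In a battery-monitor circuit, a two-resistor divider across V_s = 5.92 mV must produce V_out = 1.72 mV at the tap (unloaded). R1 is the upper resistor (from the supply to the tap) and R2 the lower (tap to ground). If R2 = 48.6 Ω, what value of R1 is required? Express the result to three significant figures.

The divider ratio is R2/(R1+R2) = 1.72/5.92 = 0.2905.
R1 = R2·(1/k − 1) = 48.6 × 2.442 = 118.7 Ω.

R1 ≈ 119 Ω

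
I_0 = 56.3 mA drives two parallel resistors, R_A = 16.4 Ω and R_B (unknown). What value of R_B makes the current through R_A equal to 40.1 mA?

The fraction through R_A equals R_B/(R_A+R_B).
With f = 0.7123, R_B = R_A · f/(1−f) = 16.4 × 2.475 = 40.60 Ω.

R_B ≈ 40.6 Ω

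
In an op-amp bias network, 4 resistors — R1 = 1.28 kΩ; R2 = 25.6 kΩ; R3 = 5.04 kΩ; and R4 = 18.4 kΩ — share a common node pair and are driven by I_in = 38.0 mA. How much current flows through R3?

I ≈ 7.03 mA

ΣG = 1/1.28 + 1/25.6 + 1/5.04 + 1/18.4 = 1.073.
By the current-divider rule, I = I_in · G_k/ΣG = 38.0 × 0.1849 = 7.026 mA.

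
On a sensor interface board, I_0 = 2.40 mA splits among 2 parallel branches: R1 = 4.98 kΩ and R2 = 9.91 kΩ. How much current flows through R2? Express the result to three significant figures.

I ≈ 0.803 mA

Two-branch current divider: I_k = I_0 · R_other/(R_1 + R_2).
I(R2) = 2.40 × 4.98/(4.98 + 9.91) = 2.40 × 0.3345 = 0.8027 mA.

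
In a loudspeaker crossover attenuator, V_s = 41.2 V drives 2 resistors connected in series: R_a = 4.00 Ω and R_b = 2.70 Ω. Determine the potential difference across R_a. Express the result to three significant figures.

V ≈ 24.6 V

ΣR = 4.00 + 2.70 = 6.700 Ω.
Voltage divider: V = V_s · (4.000 / 6.700) = 41.2 × 0.5970 = 24.60 V.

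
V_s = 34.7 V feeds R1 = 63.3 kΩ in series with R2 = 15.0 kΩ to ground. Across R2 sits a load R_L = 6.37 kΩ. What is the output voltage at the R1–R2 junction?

First combine the lower leg with the load: R2 ‖ R_L = 4.471 kΩ.
Voltage divider with the loaded lower leg: V_out = 34.7 × 4.471/(63.3 + 4.471) = 34.7 × 0.06598 = 2.289 V.
(Unloaded it would be 6.65 V; the load pulls it down.)

V_out ≈ 2.29 V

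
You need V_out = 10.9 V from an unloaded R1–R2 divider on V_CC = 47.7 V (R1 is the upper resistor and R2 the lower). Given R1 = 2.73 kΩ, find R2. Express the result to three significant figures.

R2 ≈ 0.809 kΩ

The divider ratio is R2/(R1+R2) = 10.9/47.7 = 0.2285.
R2 = R1 · 0.2285/(1 − 0.2285) = 0.8086 kΩ.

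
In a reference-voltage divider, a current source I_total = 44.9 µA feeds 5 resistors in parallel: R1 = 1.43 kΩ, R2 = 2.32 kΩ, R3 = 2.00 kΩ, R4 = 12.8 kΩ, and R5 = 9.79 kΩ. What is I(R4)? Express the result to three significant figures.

Total conductance ΣG = 1/1.43 + 1/2.32 + 1/2.00 + 1/12.8 + 1/9.79 = 1.811 (units of 1/kΩ).
R4 takes the fraction G_k/ΣG = 0.07812/1.811 = 0.04315, so I = 44.9 × 0.04315 = 1.937 µA.

I ≈ 1.94 µA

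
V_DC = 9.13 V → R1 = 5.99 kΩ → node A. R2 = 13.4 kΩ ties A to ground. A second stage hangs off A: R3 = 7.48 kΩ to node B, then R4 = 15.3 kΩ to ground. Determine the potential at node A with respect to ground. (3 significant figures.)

V_A ≈ 5.34 V

The second stage (R3 + R4 = 22.78 kΩ) loads node A in parallel with R2.
R2 ‖ (R3+R4) = 8.437 kΩ.
So V_A = 9.13 × 0.5848 = 5.339 V.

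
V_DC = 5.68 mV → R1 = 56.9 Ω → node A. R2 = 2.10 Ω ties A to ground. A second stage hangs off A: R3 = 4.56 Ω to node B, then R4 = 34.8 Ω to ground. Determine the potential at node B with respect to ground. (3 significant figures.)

Looking into the second stage from A: R3 + R4 = 39.36 Ω appears in parallel with R2.
R2 ‖ (R3+R4) = 1.994 Ω.
V_A = 5.68 × 1.994/(56.9 + 1.994) = 0.1923 mV.
Then the unloaded second divider: V_B = V_A × R4/(R3+R4) = 0.1923 × 0.8841 = 0.1700 mV.

V_B ≈ 0.170 mV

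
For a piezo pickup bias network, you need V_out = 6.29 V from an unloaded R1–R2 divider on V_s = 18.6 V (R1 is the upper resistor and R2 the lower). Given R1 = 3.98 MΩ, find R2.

R2 ≈ 2.03 MΩ

V_out/V_s = R2/(R1+R2) = 0.3382.
So R2 = R1 · V_out/(V_s − V_out) = 3.98 × 6.29/(18.6 − 6.29) = 3.98 × 0.5110 = 2.034 MΩ.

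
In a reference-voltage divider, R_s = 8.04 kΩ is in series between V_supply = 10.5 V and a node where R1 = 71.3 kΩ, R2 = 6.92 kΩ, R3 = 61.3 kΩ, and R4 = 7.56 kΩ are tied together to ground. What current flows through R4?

Equivalent of the parallel group: R_p = 3.256 kΩ.
Node voltage V_A = V_supply · R_p/(R_s + R_p) = 10.5 × 0.2882 = 3.027 V.
Branch current I = V_A/R4 = 3.027/7.56 = 0.4003 mA.

I ≈ 0.400 mA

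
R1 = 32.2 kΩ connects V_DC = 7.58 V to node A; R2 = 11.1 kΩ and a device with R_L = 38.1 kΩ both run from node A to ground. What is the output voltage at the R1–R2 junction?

The load sits in parallel with R2, giving an effective lower resistance R2' = R2·R_L/(R2+R_L) = 8.596 kΩ.
Then V_out = V_DC · R2'/(R1 + R2') = 7.58 × 8.596/40.80 = 1.597 V.
(Unloaded it would be 1.94 V; the load pulls it down.)

V_out ≈ 1.60 V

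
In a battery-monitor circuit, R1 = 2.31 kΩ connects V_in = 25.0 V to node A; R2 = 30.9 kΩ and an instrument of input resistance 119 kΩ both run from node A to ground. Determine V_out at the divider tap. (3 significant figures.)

First combine the lower leg with the load: R2 ‖ R_L = 24.53 kΩ.
Now apply the divider: V_out = 25.0 × 0.9139 = 22.85 V.
(Unloaded it would be 23.3 V; the load pulls it down.)

V_out ≈ 22.8 V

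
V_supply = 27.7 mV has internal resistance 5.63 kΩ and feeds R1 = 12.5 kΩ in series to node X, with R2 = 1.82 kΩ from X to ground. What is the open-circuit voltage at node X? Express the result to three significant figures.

R1' = 5.63 + 12.5 = 18.13 kΩ (source resistance + R1).
V_th is the unloaded tap voltage: V_supply · R2/(R1'+R2) = 27.7 × 0.09123 = 2.527 mV.

V_th ≈ 2.53 mV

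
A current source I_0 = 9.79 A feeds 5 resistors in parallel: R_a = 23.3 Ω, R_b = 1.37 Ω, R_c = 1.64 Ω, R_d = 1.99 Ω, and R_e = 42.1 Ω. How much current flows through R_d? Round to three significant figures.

I ≈ 2.58 A

Total conductance ΣG = 1/23.3 + 1/1.37 + 1/1.64 + 1/1.99 + 1/42.1 = 1.909 (units of 1/Ω).
Current divider: I(R_d) = I_0 · G_k/ΣG = 9.79 × (0.5025/1.909) = 9.79 × 0.2633 = 2.577 A.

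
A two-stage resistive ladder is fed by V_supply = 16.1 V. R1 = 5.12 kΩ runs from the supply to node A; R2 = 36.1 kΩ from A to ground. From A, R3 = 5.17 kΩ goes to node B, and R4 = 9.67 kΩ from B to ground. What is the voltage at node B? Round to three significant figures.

V_B ≈ 7.06 V

The second stage (R3 + R4 = 14.84 kΩ) loads node A in parallel with R2.
Effective lower resistance at A: R2 ‖ 14.84 = 10.52 kΩ.
First divider: V_A = V_supply · 10.52/(5.12 + 10.52) = 10.83 V.
Then the unloaded second divider: V_B = V_A × R4/(R3+R4) = 10.83 × 0.6516 = 7.056 V.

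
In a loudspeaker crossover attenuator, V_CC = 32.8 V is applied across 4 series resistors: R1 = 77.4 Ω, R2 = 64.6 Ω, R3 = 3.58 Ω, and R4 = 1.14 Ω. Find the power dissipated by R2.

P ≈ 3.23 W

The common current is I = 32.8/146.7 = 0.2236 A.
P(R2) = I²·R2 = (0.2236)² × 64.6 = 3.229 W.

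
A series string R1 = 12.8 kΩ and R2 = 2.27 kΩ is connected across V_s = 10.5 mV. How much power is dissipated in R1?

Series current I = V_s/ΣR = 10.5/15.07 = 0.6967 µA.
P = I²R = 0.4855 × 12.8 = 6.214 nW.

P ≈ 6.21 nW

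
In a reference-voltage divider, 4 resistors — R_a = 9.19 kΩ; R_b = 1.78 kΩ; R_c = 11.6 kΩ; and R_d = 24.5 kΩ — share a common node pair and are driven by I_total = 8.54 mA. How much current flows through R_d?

I ≈ 0.437 mA

Conductances: ΣG = 1/9.19 + 1/1.78 + 1/11.6 + 1/24.5 = 0.7976 (1/kΩ).
R_d takes the fraction G_k/ΣG = 0.04082/0.7976 = 0.05117, so I = 8.54 × 0.05117 = 0.4370 mA.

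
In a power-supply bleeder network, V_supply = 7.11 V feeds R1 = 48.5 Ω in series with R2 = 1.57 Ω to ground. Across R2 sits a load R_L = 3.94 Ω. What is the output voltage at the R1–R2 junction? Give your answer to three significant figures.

First combine the lower leg with the load: R2 ‖ R_L = 1.123 Ω.
Now apply the divider: V_out = 7.11 × 0.02262 = 0.1609 V.
(Unloaded it would be 0.223 V; the load pulls it down.)

V_out ≈ 0.161 V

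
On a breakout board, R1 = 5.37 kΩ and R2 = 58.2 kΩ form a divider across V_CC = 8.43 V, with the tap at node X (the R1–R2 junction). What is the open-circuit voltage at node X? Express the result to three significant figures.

V_th ≈ 7.72 V

Open-circuit (no load on X): V_th = V_CC · R2/(R1 + R2) = 8.43 × 58.2/(5.370 + 58.2) = 7.718 V.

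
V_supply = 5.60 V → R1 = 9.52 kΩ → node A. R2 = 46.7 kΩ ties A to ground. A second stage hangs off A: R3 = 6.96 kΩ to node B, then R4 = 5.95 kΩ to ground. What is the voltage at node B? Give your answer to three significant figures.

Node A sees R2 in parallel with the series input of stage 2, R3 + R4 = 12.91 kΩ.
Effective lower resistance at A: R2 ‖ 12.91 = 10.11 kΩ.
So V_A = 5.60 × 0.5151 = 2.885 V.
Stage 2 is unloaded, so V_B = V_A · R4/(R3+R4) = 2.885 × 5.95/12.91 = 1.330 V.

V_B ≈ 1.33 V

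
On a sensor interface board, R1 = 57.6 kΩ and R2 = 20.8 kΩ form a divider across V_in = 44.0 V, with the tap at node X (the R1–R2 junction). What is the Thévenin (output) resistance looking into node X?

R_th ≈ 15.3 kΩ

Zeroing V_in shorts the top of R1 to ground, so R_th = R1 ‖ R2 = 15.28 kΩ.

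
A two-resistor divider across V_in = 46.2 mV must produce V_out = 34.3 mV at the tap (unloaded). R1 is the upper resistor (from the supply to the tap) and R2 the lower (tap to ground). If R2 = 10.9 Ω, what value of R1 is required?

R1 ≈ 3.78 Ω

Required fraction k = V_out/V_in = 0.7424.
Rearranging, R1 = R2·(1−k)/k = 10.9 × 0.3469 = 3.782 Ω.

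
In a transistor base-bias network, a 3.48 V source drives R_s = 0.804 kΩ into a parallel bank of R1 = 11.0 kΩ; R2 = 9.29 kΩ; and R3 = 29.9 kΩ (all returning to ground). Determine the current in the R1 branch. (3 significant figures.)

Parallel bank: R_p = 1/(1/11.0 + 1/9.29 + 1/29.9) = 4.310 kΩ.
V_A by voltage divider: V_A = 3.48 × 4.310/(0.804 + 4.310) = 2.933 V.
Branch current I = V_A/R1 = 2.933/11.0 = 0.2666 mA.
(Check via current divider: I_total = 0.6804 mA; share G_k/ΣG = 0.3919 → same result.)

I ≈ 0.267 mA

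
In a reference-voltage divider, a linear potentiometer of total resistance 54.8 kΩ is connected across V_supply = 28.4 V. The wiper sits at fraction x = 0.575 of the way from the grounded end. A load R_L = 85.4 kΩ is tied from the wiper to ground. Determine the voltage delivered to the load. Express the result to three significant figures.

V_out ≈ 14.1 V

The pot divides into 23.29 kΩ above the wiper and 31.51 kΩ below.
R_L loads the lower segment: effective lower R = 23.02 kΩ.
Then V_out = V_supply · 23.02/(23.29 + 23.02) = 14.12 V.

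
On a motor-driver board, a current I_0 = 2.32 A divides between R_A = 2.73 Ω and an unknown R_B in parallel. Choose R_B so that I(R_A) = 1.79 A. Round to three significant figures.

In a two-way split, I_A/I_0 = R_B/(R_A + R_B).
With f = 0.7716, R_B = R_A · f/(1−f) = 2.73 × 3.377 = 9.220 Ω.

R_B ≈ 9.22 Ω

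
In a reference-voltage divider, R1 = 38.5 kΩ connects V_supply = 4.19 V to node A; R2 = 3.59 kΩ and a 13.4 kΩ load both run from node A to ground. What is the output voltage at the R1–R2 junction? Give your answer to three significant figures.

R2 ‖ R_L = (3.59 × 13.4)/(3.59 + 13.4) = 2.831 kΩ.
Now apply the divider: V_out = 4.19 × 0.06851 = 0.2870 V.

V_out ≈ 0.287 V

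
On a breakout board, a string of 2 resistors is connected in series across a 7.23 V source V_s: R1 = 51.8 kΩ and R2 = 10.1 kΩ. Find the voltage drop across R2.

Series total: ΣR = 51.8 + 10.1 = 61.90 kΩ.
V = V_s · R/ΣR = 7.23 × 0.1632 = 1.180 V.

V ≈ 1.18 V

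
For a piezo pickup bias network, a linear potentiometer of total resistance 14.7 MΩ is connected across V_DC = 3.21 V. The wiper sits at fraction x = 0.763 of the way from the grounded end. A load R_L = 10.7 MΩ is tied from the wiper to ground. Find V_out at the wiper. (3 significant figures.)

Split the track: R_lower = x·R_p = 11.22 MΩ, R_upper = (1−x)·R_p = 3.484 MΩ.
R_L loads the lower segment: effective lower R = 5.476 MΩ.
Then V_out = V_DC · 5.476/(3.484 + 5.476) = 1.962 V.
(Unloaded: V_out = x·V_DC = 2.45 V.)

V_out ≈ 1.96 V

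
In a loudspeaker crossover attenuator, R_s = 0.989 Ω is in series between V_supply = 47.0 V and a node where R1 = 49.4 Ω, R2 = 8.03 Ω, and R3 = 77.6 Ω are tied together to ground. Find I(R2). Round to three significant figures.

Combine the parallel branches: R_p = (1/49.4 + 1/8.03 + 1/77.6)⁻¹ = 6.343 Ω.
Node voltage V_A = V_supply · R_p/(R_s + R_p) = 47.0 × 0.8651 = 40.66 V.
Branch current I = V_A/R2 = 40.66/8.03 = 5.064 A.

I ≈ 5.06 A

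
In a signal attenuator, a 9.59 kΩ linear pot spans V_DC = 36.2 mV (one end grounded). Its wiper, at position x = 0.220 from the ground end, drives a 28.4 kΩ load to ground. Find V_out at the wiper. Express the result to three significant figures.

Split the track: R_lower = x·R_p = 2.110 kΩ, R_upper = (1−x)·R_p = 7.480 kΩ.
Lower segment in parallel with the load: 2.110 ‖ 28.4 = 1.964 kΩ.
Loaded-divider output: V_out = 36.2 × 0.2080 = 7.528 mV.

V_out ≈ 7.53 mV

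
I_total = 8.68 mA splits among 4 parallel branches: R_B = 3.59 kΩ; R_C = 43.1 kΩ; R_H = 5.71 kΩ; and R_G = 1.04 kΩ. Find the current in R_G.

ΣG = 1/3.59 + 1/43.1 + 1/5.71 + 1/1.04 = 1.438.
R_G takes the fraction G_k/ΣG = 0.9615/1.438 = 0.6685, so I = 8.68 × 0.6685 = 5.802 mA.

I ≈ 5.80 mA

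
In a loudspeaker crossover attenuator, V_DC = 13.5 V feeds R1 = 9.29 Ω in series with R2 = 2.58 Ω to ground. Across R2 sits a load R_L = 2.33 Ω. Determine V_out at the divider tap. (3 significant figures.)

R2 ‖ R_L = (2.58 × 2.33)/(2.58 + 2.33) = 1.224 Ω.
Then V_out = V_DC · R2'/(R1 + R2') = 13.5 × 1.224/10.51 = 1.572 V.
(Unloaded it would be 2.93 V; the load pulls it down.)

V_out ≈ 1.57 V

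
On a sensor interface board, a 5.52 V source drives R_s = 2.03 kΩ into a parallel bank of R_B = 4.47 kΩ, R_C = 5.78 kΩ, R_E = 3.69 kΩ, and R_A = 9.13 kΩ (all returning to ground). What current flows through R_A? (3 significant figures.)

Equivalent of the parallel group: R_p = 1.287 kΩ.
Node voltage V_A = V_in · R_p/(R_s + R_p) = 5.52 × 0.3879 = 2.141 V.
Branch current I = V_A/R_A = 2.141/9.13 = 0.2345 mA.

I ≈ 0.235 mA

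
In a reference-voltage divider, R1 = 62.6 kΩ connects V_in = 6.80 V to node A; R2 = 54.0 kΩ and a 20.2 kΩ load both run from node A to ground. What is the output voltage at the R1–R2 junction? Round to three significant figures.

First combine the lower leg with the load: R2 ‖ R_L = 14.70 kΩ.
Now apply the divider: V_out = 6.80 × 0.1902 = 1.293 V.
(Unloaded it would be 3.15 V; the load pulls it down.)

V_out ≈ 1.29 V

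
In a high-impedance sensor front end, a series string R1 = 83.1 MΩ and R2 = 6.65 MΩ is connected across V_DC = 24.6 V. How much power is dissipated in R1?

P ≈ 6.24 µW

The common current is I = 24.6/89.75 = 0.2741 µA.
P = I²R = 0.07513 × 83.1 = 6.243 µW.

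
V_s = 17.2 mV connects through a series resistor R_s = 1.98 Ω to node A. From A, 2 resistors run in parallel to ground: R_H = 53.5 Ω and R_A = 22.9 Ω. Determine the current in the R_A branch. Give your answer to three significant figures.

Equivalent of the parallel group: R_p = 16.04 Ω.
V_A by voltage divider: V_A = 17.2 × 16.04/(1.98 + 16.04) = 15.31 mV.
I(R_A) = V_A / R_A = 15.31/22.9 = 0.6685 mA.

I ≈ 0.669 mA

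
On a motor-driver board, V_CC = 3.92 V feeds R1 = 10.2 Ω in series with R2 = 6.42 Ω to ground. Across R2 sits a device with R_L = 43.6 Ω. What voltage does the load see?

V_out ≈ 1.39 V

First combine the lower leg with the load: R2 ‖ R_L = 5.596 Ω.
Voltage divider with the loaded lower leg: V_out = 3.92 × 5.596/(10.2 + 5.596) = 3.92 × 0.3543 = 1.389 V.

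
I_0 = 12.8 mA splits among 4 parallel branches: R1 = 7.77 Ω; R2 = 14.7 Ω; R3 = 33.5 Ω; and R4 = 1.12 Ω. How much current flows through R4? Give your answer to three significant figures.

Total conductance ΣG = 1/7.77 + 1/14.7 + 1/33.5 + 1/1.12 = 1.119 (units of 1/Ω).
By the current-divider rule, I = I_0 · G_k/ΣG = 12.8 × 0.7976 = 10.21 mA.

I ≈ 10.2 mA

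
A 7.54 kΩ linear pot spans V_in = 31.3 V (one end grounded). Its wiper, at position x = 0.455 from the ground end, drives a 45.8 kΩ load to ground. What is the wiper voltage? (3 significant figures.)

V_out ≈ 13.7 V

Lower segment x·R_p = 3.431 kΩ; upper segment (1−x)·R_p = 4.109 kΩ.
R_L loads the lower segment: effective lower R = 3.192 kΩ.
V_out = 31.3 × 3.192/(4.109 + 3.192) = 13.68 V.
(Unloaded: V_out = x·V_in = 14.2 V.)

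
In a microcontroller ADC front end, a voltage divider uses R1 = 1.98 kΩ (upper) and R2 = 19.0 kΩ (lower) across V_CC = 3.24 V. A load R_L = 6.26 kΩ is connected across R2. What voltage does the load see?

V_out ≈ 2.28 V

First combine the lower leg with the load: R2 ‖ R_L = 4.709 kΩ.
Then V_out = V_CC · R2'/(R1 + R2') = 3.24 × 4.709/6.689 = 2.281 V.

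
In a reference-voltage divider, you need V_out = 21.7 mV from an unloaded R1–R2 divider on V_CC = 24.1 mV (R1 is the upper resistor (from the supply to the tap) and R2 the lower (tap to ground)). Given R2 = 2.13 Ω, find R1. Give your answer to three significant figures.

R1 ≈ 0.236 Ω

V_out/V_CC = R2/(R1+R2) = 0.9004.
So R1 = R2 · (V_CC/V_out − 1) = 2.13 × (24.1/21.7 − 1) = 2.13 × 0.1106 = 0.2356 Ω.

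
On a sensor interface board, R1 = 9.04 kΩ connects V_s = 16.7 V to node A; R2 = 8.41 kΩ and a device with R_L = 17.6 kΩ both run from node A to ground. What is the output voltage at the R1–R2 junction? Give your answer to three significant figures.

V_out ≈ 6.45 V

R2 ‖ R_L = (8.41 × 17.6)/(8.41 + 17.6) = 5.691 kΩ.
Now apply the divider: V_out = 16.7 × 0.3863 = 6.451 V.
(Unloaded it would be 8.05 V; the load pulls it down.)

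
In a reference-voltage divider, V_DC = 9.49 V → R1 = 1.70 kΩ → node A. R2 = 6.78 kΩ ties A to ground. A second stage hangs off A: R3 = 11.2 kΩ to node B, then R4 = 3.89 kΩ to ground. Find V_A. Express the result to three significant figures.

Node A sees R2 in parallel with the series input of stage 2, R3 + R4 = 15.09 kΩ.
R2 ‖ (R3+R4) = 4.678 kΩ.
So V_A = 9.49 × 0.7335 = 6.961 V.

V_A ≈ 6.96 V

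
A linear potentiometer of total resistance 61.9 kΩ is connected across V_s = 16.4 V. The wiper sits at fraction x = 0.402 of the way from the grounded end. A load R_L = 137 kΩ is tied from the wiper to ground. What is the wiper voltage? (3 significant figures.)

V_out ≈ 5.95 V

The pot divides into 37.02 kΩ above the wiper and 24.88 kΩ below.
(x·R_p) ‖ R_L = 21.06 kΩ.
V_out = 16.4 × 21.06/(37.02 + 21.06) = 5.947 V.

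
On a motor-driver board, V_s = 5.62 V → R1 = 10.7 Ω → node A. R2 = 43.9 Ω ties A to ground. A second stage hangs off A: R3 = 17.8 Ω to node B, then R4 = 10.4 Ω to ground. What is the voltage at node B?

Looking into the second stage from A: R3 + R4 = 28.20 Ω appears in parallel with R2.
Effective lower resistance at A: R2 ‖ 28.20 = 17.17 Ω.
So V_A = 5.62 × 0.6161 = 3.462 V.
V_B = V_A × 0.3688 = 1.277 V.

V_B ≈ 1.28 V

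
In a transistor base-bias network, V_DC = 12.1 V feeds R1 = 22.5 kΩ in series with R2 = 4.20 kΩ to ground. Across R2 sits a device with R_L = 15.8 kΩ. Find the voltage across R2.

The load sits in parallel with R2, giving an effective lower resistance R2' = R2·R_L/(R2+R_L) = 3.318 kΩ.
Now apply the divider: V_out = 12.1 × 0.1285 = 1.555 V.
(Unloaded it would be 1.90 V; the load pulls it down.)

V_out ≈ 1.56 V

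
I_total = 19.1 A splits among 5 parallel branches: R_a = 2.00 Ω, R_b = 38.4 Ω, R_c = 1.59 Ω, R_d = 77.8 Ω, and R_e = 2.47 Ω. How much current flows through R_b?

Total conductance ΣG = 1/2.00 + 1/38.4 + 1/1.59 + 1/77.8 + 1/2.47 = 1.573 (units of 1/Ω).
R_b takes the fraction G_k/ΣG = 0.02604/1.573 = 0.01656, so I = 19.1 × 0.01656 = 0.3163 A.

I ≈ 0.316 A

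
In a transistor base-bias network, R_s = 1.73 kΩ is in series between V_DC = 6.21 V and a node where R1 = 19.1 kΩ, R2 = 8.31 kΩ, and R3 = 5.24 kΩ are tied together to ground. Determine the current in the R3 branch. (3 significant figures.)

I ≈ 0.728 mA

Parallel bank: R_p = 1/(1/19.1 + 1/8.31 + 1/5.24) = 2.751 kΩ.
Node voltage V_A = V_DC · R_p/(R_s + R_p) = 6.21 × 0.6139 = 3.812 V.
I(R3) = V_A / R3 = 3.812/5.24 = 0.7275 mA.
(Equivalently: I_total = 1.386 mA, then current-divider fraction G_k/ΣG = 0.5250.)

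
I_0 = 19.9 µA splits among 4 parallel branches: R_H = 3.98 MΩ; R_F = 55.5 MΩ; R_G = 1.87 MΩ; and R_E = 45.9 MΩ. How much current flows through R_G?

Total conductance ΣG = 1/3.98 + 1/55.5 + 1/1.87 + 1/45.9 = 0.8258 (units of 1/MΩ).
By the current-divider rule, I = I_0 · G_k/ΣG = 19.9 × 0.6475 = 12.89 µA.

I ≈ 12.9 µA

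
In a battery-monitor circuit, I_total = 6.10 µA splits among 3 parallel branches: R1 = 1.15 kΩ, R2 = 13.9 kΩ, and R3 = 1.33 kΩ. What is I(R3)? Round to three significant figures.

I ≈ 2.71 µA

Total conductance ΣG = 1/1.15 + 1/13.9 + 1/1.33 = 1.693 (units of 1/kΩ).
R3 takes the fraction G_k/ΣG = 0.7519/1.693 = 0.4440, so I = 6.10 × 0.4440 = 2.708 µA.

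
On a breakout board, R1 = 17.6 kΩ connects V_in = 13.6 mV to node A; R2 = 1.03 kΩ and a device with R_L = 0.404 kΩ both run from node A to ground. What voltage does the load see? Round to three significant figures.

R2 ‖ R_L = (1.03 × 0.404)/(1.03 + 0.404) = 0.2902 kΩ.
Now apply the divider: V_out = 13.6 × 0.01622 = 0.2206 mV.
(Unloaded it would be 0.752 mV; the load pulls it down.)

V_out ≈ 0.221 mV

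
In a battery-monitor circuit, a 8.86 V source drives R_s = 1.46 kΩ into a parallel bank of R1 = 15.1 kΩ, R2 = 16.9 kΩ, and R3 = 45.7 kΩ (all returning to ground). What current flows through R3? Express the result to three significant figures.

Equivalent of the parallel group: R_p = 6.790 kΩ.
V_A = 8.86 × 6.790/8.250 = 7.292 V.
Branch current I = V_A/R3 = 7.292/45.7 = 0.1596 mA.
(Check via current divider: I_total = 1.074 mA; share G_k/ΣG = 0.1486 → same result.)

I ≈ 0.160 mA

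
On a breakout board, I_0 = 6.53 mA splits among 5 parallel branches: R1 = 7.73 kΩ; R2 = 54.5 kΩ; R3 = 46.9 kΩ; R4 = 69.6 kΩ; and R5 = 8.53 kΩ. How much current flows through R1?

ΣG = 1/7.73 + 1/54.5 + 1/46.9 + 1/69.6 + 1/8.53 = 0.3006.
R1 takes the fraction G_k/ΣG = 0.1294/0.3006 = 0.4303, so I = 6.53 × 0.4303 = 2.810 mA.

I ≈ 2.81 mA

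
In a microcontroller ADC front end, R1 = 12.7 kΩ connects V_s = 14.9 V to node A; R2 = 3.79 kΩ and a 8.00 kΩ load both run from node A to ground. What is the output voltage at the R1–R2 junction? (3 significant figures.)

V_out ≈ 2.51 V

The load sits in parallel with R2, giving an effective lower resistance R2' = R2·R_L/(R2+R_L) = 2.572 kΩ.
Then V_out = V_s · R2'/(R1 + R2') = 14.9 × 2.572/15.27 = 2.509 V.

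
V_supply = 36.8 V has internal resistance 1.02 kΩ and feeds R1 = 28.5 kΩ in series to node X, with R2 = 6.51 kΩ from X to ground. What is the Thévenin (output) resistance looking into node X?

R_th ≈ 5.33 kΩ

R1' = 1.02 + 28.5 = 29.52 kΩ (source resistance + R1).
Zeroing V_supply shorts the top of R1' to ground, so R_th = R1' ‖ R2 = 5.334 kΩ.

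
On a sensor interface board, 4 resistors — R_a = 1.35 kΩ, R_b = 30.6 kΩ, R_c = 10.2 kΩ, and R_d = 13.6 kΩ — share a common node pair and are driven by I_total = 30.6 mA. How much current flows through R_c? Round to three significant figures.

I ≈ 3.17 mA

Total conductance ΣG = 1/1.35 + 1/30.6 + 1/10.2 + 1/13.6 = 0.9450 (units of 1/kΩ).
By the current-divider rule, I = I_total · G_k/ΣG = 30.6 × 0.1037 = 3.175 mA.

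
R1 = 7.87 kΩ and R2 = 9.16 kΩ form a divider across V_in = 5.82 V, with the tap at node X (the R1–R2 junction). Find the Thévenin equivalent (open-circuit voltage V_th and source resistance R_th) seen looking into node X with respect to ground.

V_th ≈ 3.13 V, R_th ≈ 4.23 kΩ

With X open, the divider is unloaded: V_th = 5.82 × 9.16/17.03 = 3.130 V.
Looking into X with the source shorted: R_th = R1·R2/(R1+R2) = 7.870 × 9.16/17.03 = 4.233 kΩ.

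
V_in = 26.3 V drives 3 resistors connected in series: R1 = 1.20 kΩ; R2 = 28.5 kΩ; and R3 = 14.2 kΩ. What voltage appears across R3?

Total series resistance ΣR = 1.20 + 28.5 + 14.2 = 43.90 kΩ.
Voltage divider: V = V_in · (14.20 / 43.90) = 26.3 × 0.3235 = 8.507 V.

V ≈ 8.51 V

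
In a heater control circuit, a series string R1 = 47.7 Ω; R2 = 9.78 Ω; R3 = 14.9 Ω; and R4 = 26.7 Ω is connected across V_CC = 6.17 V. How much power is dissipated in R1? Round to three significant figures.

ΣR = 99.08 Ω → I = 6.17/99.08 = 0.06227 A.
P(R1) = I²·R1 = (0.06227)² × 47.7 = 0.1850 W.

P ≈ 0.185 W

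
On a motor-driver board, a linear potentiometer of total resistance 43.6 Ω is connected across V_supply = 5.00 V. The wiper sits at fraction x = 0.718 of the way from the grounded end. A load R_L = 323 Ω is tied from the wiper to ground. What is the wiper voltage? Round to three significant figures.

Split the track: R_lower = x·R_p = 31.30 Ω, R_upper = (1−x)·R_p = 12.30 Ω.
Lower segment in parallel with the load: 31.30 ‖ 323 = 28.54 Ω.
Loaded-divider output: V_out = 5.00 × 0.6989 = 3.494 V.

V_out ≈ 3.49 V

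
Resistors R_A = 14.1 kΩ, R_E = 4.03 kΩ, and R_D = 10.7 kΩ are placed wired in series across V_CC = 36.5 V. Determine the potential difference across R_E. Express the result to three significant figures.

V ≈ 5.10 V

Series total: ΣR = 14.1 + 4.03 + 10.7 = 28.83 kΩ.
V = V_CC · R/ΣR = 36.5 × 0.1398 = 5.102 V.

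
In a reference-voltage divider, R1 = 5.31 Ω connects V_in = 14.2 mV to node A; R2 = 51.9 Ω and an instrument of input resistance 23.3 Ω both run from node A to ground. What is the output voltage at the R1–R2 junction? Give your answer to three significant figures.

R2 ‖ R_L = (51.9 × 23.3)/(51.9 + 23.3) = 16.08 Ω.
Voltage divider with the loaded lower leg: V_out = 14.2 × 16.08/(5.31 + 16.08) = 14.2 × 0.7518 = 10.68 mV.

V_out ≈ 10.7 mV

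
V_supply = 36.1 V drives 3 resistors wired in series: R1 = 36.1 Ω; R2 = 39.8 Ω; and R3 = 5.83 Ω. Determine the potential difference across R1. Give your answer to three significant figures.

V ≈ 15.9 V

ΣR = 36.1 + 39.8 + 5.83 = 81.73 Ω.
V = V_supply · R/ΣR = 36.1 × 0.4417 = 15.95 V.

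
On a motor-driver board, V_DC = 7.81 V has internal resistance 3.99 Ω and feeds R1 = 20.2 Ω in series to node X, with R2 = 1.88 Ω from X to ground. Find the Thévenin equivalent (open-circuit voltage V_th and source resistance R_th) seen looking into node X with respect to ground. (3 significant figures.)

R1' = 3.99 + 20.2 = 24.19 Ω (source resistance + R1).
With X open, the divider is unloaded: V_th = 7.81 × 1.88/26.07 = 0.5632 V.
Looking into X with the source shorted: R_th = R1'·R2/(R1'+R2) = 24.19 × 1.88/26.07 = 1.744 Ω.

V_th ≈ 0.563 V, R_th ≈ 1.74 Ω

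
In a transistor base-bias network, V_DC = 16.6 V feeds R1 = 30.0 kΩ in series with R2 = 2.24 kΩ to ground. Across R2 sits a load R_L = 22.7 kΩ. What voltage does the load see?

V_out ≈ 1.06 V

The load sits in parallel with R2, giving an effective lower resistance R2' = R2·R_L/(R2+R_L) = 2.039 kΩ.
Now apply the divider: V_out = 16.6 × 0.06364 = 1.056 V.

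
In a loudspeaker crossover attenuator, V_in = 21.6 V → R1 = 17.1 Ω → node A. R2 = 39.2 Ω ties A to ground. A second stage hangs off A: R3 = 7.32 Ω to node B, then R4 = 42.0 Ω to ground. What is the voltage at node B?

Node A sees R2 in parallel with the series input of stage 2, R3 + R4 = 49.32 Ω.
Effective lower resistance at A: R2 ‖ 49.32 = 21.84 Ω.
So V_A = 21.6 × 0.5609 = 12.11 V.
Stage 2 is unloaded, so V_B = V_A · R4/(R3+R4) = 12.11 × 42.0/49.32 = 10.32 V.

V_B ≈ 10.3 V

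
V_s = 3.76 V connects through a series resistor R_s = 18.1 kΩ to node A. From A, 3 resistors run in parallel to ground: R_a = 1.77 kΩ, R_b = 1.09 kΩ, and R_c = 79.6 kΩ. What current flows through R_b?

Equivalent of the parallel group: R_p = 0.6689 kΩ.
V_A by voltage divider: V_A = 3.76 × 0.6689/(18.1 + 0.6689) = 0.1340 V.
Branch current I = V_A/R_b = 0.1340/1.09 = 0.1229 mA.

I ≈ 0.123 mA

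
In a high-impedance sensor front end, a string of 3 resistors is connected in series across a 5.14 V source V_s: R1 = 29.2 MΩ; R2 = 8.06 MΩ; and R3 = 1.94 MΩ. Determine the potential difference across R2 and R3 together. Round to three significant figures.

V ≈ 1.31 V

ΣR = 29.2 + 8.06 + 1.94 = 39.20 MΩ.
R_{R2..R3} = 8.06 + 1.94 = 10.00 MΩ.
V = V_s · R/ΣR = 5.14 × 0.2551 = 1.311 V.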